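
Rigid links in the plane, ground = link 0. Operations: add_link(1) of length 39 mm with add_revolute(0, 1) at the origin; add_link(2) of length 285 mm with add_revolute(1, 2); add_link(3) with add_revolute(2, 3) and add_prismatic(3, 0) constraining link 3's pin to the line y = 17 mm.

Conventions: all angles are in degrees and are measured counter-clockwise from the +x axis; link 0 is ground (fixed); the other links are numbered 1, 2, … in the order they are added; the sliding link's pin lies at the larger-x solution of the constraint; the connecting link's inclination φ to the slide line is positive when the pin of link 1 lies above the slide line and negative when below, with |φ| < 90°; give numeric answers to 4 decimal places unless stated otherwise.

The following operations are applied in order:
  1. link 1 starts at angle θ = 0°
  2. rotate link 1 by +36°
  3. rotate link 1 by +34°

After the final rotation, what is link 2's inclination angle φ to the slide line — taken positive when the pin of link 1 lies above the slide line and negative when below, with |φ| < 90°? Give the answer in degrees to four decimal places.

geometry: r = 39 mm, L = 285 mm, e = 17 mm; θ starts at 0°
rotate link 1 by +36°: θ ← 0° +36° = 36°
rotate link 1 by +34°: θ ← 36° +34° = 70°
h = r sin θ − e = 36.648012 − 17 = 19.648012
sin φ = h / L = 19.648012 / 285 = 0.06894039
φ = arcsin(0.06894039) = 3.953129°

3.9531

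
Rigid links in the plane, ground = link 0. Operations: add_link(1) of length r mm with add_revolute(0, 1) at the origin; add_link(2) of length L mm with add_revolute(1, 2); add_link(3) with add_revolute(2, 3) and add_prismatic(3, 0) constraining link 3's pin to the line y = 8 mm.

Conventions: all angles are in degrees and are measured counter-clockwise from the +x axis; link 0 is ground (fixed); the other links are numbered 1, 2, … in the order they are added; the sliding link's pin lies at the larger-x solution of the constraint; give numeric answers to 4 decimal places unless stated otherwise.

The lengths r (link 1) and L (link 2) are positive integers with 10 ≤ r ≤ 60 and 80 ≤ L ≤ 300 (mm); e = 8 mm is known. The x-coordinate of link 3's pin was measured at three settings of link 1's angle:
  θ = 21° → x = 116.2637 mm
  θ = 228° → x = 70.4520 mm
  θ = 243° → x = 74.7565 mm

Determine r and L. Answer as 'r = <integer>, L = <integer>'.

constraint per measurement: (x − r cos θ)² + (r sin θ − e)² = L²
subtracting the θ₁ and θ₂ equations cancels the r² and L² terms:
r = (x₁² − x₂²) / (2[(x₁cos θ₁ + e sin θ₁) − (x₂cos θ₂ + e sin θ₂)]) = 26.0000 → r = 26
L² = (x₁ − r cos θ₁)² + (r sin θ₁ − e)² = 8464.0081 → L = 92.0000 → L = 92
check at θ₃=243°: x = 74.7565 (printed 74.7565) ✓

r = 26, L = 92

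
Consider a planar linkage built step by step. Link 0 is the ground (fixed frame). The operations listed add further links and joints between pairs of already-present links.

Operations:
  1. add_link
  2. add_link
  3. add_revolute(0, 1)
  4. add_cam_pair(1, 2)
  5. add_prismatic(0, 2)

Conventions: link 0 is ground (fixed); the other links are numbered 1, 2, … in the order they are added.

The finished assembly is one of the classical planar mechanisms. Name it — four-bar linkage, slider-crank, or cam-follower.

links: 3 (incl. ground); joints: 1 revolute, 1 prismatic, 1 higher (cam) pair, forming one closed loop
3 links, revolute + prismatic + higher pair in one loop → cam-follower

cam-follower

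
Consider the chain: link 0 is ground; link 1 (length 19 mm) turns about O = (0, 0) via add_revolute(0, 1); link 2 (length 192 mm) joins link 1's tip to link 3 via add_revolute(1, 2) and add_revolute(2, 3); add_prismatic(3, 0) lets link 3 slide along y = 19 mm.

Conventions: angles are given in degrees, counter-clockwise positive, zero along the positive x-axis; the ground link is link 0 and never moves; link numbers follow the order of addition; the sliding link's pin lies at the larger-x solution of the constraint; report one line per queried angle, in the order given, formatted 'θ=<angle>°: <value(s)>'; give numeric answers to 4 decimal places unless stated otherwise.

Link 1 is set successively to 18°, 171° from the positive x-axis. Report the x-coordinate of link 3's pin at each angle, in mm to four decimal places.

geometry: r = 19 mm, L = 192 mm, e = 19 mm
θ=18°: crank pin P = (r cos θ, r sin θ) = (18.070074, 5.871323)
θ=18°: h = r sin θ − e = 5.871323 − 19 = -13.128677
θ=18°: x = r cos θ + √(L² − h²) = 18.070074 + 191.550614 = 209.620688
θ=171°: crank pin P = (r cos θ, r sin θ) = (-18.766078, 2.972255)
θ=171°: h = r sin θ − e = 2.972255 − 19 = -16.027745
θ=171°: x = r cos θ + √(L² − h²) = -18.766078 + 191.329850 = 172.563771

θ=18°: 209.6207
θ=171°: 172.5638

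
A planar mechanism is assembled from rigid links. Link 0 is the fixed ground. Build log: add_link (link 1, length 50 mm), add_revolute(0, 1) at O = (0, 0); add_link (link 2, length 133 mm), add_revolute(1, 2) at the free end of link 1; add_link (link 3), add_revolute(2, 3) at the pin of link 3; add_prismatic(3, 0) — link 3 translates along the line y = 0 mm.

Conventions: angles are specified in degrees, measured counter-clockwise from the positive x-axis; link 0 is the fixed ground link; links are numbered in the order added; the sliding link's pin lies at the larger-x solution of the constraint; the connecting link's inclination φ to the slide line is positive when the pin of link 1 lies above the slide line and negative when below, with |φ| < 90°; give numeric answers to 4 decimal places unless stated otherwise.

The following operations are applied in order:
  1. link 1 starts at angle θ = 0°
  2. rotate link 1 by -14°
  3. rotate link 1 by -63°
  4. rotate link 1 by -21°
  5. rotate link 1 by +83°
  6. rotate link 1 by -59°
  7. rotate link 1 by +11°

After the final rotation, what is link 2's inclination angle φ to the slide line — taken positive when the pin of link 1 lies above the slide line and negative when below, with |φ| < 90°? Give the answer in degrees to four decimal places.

geometry: r = 50 mm, L = 133 mm, e = 0 mm; θ starts at 0°
rotate link 1 by -14°: θ ← 0° -14° = -14°
rotate link 1 by -63°: θ ← -14° -63° = -77°
rotate link 1 by -21°: θ ← -77° -21° = -98°
rotate link 1 by +83°: θ ← -98° +83° = -15°
rotate link 1 by -59°: θ ← -15° -59° = -74°
rotate link 1 by +11°: θ ← -74° +11° = -63°
h = r sin θ − e = -44.550326 − 0 = -44.550326
sin φ = h / L = -44.550326 / 133 = -0.33496486
φ = arcsin(-0.33496486) = -19.570401°

-19.5704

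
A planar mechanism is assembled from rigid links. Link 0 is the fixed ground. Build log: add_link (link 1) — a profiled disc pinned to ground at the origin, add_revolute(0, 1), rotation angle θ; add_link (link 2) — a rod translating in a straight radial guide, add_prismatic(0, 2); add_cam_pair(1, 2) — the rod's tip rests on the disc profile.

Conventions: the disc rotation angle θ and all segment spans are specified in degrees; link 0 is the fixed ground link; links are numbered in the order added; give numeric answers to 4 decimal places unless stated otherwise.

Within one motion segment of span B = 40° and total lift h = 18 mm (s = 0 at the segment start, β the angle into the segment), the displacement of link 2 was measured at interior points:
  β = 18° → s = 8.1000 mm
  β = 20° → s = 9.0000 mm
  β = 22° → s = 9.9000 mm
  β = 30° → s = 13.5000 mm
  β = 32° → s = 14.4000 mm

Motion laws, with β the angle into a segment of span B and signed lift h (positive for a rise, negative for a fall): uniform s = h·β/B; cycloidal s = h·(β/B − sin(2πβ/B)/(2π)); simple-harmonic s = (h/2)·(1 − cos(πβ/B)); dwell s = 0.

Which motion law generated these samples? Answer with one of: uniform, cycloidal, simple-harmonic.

candidates at β/B = r: uniform s = h·r (linear in β); cycloidal s = h·(r − sin(2πr)/(2π)); simple-harmonic s = (h/2)(1 − cos(πr))
β=18°: printed 8.1000 | uniform 8.1000, cycloidal 7.2147, simple-harmonic 7.5921
β=20°: printed 9.0000 | uniform 9.0000, cycloidal 9.0000, simple-harmonic 9.0000
β=22°: printed 9.9000 | uniform 9.9000, cycloidal 10.7853, simple-harmonic 10.4079
β=30°: printed 13.5000 | uniform 13.5000, cycloidal 16.3648, simple-harmonic 15.3640
β=32°: printed 14.4000 | uniform 14.4000, cycloidal 17.1246, simple-harmonic 16.2812
only one law matches every sample → uniform

uniform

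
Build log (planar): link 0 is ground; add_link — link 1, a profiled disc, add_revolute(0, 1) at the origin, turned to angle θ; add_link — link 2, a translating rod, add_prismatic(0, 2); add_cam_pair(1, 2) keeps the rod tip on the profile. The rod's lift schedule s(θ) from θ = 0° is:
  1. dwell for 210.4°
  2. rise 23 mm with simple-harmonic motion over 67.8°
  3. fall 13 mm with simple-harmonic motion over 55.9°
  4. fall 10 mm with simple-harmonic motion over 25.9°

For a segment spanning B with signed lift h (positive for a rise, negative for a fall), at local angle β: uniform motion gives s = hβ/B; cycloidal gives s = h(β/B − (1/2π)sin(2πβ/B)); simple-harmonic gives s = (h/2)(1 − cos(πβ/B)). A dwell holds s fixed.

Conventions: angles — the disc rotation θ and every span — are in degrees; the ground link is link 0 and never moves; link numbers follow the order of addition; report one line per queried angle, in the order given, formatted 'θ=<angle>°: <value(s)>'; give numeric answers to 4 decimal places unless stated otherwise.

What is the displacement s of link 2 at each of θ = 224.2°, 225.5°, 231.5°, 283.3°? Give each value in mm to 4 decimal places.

seg 1 [0°–210.4°] dwell: s stays 0.0000
seg 2 [210.4°–278.2°] simple-harmonic, h=23: θ=224.2° here. β=13.8, B=67.8. 23/2·(1 − cos(π·0.2035)) = 2.2720 → s = 2.2720
seg 2 [210.4°–278.2°] simple-harmonic, h=23: θ=225.5° here. β=15.1, B=67.8. 23/2·(1 − cos(π·0.2227)) = 2.7019 → s = 2.7019
seg 2 [210.4°–278.2°] simple-harmonic, h=23: θ=231.5° here. β=21.1, B=67.8. 23/2·(1 − cos(π·0.3112)) = 5.0722 → s = 5.0722
seg 2 [210.4°–278.2°] simple-harmonic, h=23: full span → s += 23 → s = 23.0000
seg 3 [278.2°–334.1°] simple-harmonic, h=-13: θ=283.3° here. β=5.1, B=55.9. -13/2·(1 − cos(π·0.0912)) = -0.2652 → s = 22.7348

θ=224.2°: 2.2720
θ=225.5°: 2.7019
θ=231.5°: 5.0722
θ=283.3°: 22.7348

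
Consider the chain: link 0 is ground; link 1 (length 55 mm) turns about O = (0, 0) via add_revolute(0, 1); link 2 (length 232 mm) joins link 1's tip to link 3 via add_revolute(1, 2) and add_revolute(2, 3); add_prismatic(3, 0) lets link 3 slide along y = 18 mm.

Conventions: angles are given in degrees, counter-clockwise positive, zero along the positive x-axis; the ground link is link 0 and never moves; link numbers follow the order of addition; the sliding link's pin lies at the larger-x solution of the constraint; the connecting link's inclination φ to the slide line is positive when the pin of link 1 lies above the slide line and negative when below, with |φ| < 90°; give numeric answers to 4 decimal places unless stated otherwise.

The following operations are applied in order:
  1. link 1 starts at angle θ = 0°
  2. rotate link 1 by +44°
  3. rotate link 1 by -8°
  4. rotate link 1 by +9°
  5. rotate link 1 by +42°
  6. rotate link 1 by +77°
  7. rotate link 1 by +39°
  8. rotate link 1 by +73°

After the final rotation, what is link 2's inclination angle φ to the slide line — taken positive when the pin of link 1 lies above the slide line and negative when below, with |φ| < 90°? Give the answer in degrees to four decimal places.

geometry: r = 55 mm, L = 232 mm, e = 18 mm; θ starts at 0°
rotate link 1 by +44°: θ ← 0° +44° = 44°
rotate link 1 by -8°: θ ← 44° -8° = 36°
rotate link 1 by +9°: θ ← 36° +9° = 45°
rotate link 1 by +42°: θ ← 45° +42° = 87°
rotate link 1 by +77°: θ ← 87° +77° = 164°
rotate link 1 by +39°: θ ← 164° +39° = 203°
rotate link 1 by +73°: θ ← 203° +73° = 276°
h = r sin θ − e = -54.698704 − 18 = -72.698704
sin φ = h / L = -72.698704 / 232 = -0.31335648
φ = arcsin(-0.31335648) = -18.261625°

-18.2616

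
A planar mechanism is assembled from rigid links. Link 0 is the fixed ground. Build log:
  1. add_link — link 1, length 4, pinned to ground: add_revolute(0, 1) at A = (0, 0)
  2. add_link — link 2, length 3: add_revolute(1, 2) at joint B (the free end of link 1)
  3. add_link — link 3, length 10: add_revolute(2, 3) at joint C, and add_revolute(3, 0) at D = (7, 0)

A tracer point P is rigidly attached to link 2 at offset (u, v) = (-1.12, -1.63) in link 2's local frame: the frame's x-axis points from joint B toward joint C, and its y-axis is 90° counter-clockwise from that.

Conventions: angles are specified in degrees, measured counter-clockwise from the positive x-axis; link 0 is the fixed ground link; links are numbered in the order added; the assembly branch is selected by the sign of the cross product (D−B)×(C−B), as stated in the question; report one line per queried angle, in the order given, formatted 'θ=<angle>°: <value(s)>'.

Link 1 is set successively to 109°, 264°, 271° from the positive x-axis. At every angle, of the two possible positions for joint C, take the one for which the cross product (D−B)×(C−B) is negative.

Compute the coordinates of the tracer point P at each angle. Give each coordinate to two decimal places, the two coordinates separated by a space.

A=(0,0), D=(7.00,0)
θ=109°: B = A + 4.00·(cos109°, sin109°) = (-1.3023, 3.7821)
θ=109°: |BD| = 9.1231
θ=109°: circle(B,3.00) ∩ circle(D,10.00): a=-0.4257, h=2.9696
θ=109°:   candidates: C₊=(-0.4586,6.6610) cross=27.092; C₋=(-2.9208,1.2561) cross=-27.092
θ=109°:   branch - wants cross < 0 → take C=(-2.9208,1.2561) (cross=-27.092)
θ=109°: ex = (C−B)/|BC| = (-0.5395,-0.8420); ey = (0.8420,-0.5395)
θ=109°: P = B + -1.12·ex + -1.63·ey = (-2.0705,5.6045)
θ=264°: B = A + 4.00·(cos264°, sin264°) = (-0.4181, -3.9781)
θ=264°: |BD| = 8.4175
θ=264°: circle(B,3.00) ∩ circle(D,10.00): a=-1.1967, h=2.7510
θ=264°:   candidates: C₊=(-2.7729,-2.1193) cross=23.156; C₋=(-0.1726,-6.9680) cross=-23.156
θ=264°:   branch - wants cross < 0 → take C=(-0.1726,-6.9680) (cross=-23.156)
θ=264°: ex = (C−B)/|BC| = (0.0818,-0.9966); ey = (0.9966,0.0818)
θ=264°: P = B + -1.12·ex + -1.63·ey = (-2.1343,-2.9952)
θ=271°: B = A + 4.00·(cos271°, sin271°) = (0.0698, -3.9994)
θ=271°: |BD| = 8.0014
θ=271°: circle(B,3.00) ∩ circle(D,10.00): a=-1.6858, h=2.4816
θ=271°:   candidates: C₊=(-2.6307,-2.6927) cross=19.856; C₋=(-0.1499,-6.9913) cross=-19.856
θ=271°:   branch - wants cross < 0 → take C=(-0.1499,-6.9913) (cross=-19.856)
θ=271°: ex = (C−B)/|BC| = (-0.0732,-0.9973); ey = (0.9973,-0.0732)
θ=271°: P = B + -1.12·ex + -1.63·ey = (-1.4738,-2.7630)

θ=109°: -2.07 5.60
θ=264°: -2.13 -3.00
θ=271°: -1.47 -2.76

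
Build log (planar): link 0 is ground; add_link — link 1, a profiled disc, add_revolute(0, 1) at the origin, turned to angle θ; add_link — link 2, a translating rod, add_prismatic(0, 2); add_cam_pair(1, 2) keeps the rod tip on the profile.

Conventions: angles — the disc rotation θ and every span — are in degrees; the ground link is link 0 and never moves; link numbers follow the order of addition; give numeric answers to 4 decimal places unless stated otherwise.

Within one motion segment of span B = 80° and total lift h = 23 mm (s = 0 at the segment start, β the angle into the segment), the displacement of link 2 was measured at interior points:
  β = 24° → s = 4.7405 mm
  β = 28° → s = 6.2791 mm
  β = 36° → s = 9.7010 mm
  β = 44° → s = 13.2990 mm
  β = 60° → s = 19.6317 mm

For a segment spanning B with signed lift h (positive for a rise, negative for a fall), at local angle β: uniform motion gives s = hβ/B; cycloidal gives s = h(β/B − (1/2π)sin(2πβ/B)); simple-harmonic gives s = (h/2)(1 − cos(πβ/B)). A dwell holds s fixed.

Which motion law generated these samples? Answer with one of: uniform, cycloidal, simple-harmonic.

candidates at β/B = r: uniform s = h·r (linear in β); cycloidal s = h·(r − sin(2πr)/(2π)); simple-harmonic s = (h/2)(1 − cos(πr))
β=24°: printed 4.7405 | uniform 6.9000, cycloidal 3.4186, simple-harmonic 4.7405
β=28°: printed 6.2791 | uniform 8.0500, cycloidal 5.0885, simple-harmonic 6.2791
β=36°: printed 9.7010 | uniform 10.3500, cycloidal 9.2188, simple-harmonic 9.7010
β=44°: printed 13.2990 | uniform 12.6500, cycloidal 13.7812, simple-harmonic 13.2990
β=60°: printed 19.6317 | uniform 17.2500, cycloidal 20.9106, simple-harmonic 19.6317
only one law matches every sample → simple-harmonic

simple-harmonic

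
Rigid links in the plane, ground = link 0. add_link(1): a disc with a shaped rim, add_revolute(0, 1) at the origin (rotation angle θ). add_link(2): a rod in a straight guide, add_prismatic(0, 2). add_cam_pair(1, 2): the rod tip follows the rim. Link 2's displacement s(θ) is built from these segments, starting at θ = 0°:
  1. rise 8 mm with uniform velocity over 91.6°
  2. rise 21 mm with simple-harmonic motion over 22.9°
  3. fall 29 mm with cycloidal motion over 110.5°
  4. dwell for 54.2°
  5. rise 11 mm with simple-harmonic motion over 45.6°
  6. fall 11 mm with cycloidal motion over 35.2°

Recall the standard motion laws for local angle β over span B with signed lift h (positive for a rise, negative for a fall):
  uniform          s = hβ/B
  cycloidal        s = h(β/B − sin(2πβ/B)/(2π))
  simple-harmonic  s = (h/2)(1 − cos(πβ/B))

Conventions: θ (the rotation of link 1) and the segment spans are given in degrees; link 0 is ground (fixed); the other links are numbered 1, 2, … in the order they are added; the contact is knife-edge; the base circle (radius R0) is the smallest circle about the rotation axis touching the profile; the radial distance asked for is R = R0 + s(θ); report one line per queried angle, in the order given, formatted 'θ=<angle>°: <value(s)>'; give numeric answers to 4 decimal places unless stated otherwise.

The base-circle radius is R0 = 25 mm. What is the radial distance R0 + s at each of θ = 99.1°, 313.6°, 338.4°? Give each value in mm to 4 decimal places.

segment 1 (0° to 91.6°, uniform, h = 8) is passed completely: s = 0.0000 + (8) = 8.0000
θ = 99.1° falls in segment 2 (91.6° to 114.5°, simple-harmonic, h = 21): β = 99.1 − 91.6 = 7.5°, B = 22.9°; Δs = 21/2·(1 − cos(π·0.3275)) = 5.0846; s = 8.0000 + 5.0846 = 13.0846
segment 2 (91.6° to 114.5°, simple-harmonic, h = 21) is passed completely: s = 8.0000 + (21) = 29.0000
segment 3 (114.5° to 225°, cycloidal, h = -29) is passed completely: s = 29.0000 + (-29) = 0.0000
segment 4 (225° to 279.2°, dwell): s unchanged at 0.0000
θ = 313.6° falls in segment 5 (279.2° to 324.8°, simple-harmonic, h = 11): β = 313.6 − 279.2 = 34.4°, B = 45.6°; Δs = 11/2·(1 − cos(π·0.7544)) = 9.4423; s = 0.0000 + 9.4423 = 9.4423
segment 5 (279.2° to 324.8°, simple-harmonic, h = 11) is passed completely: s = 0.0000 + (11) = 11.0000
θ = 338.4° falls in segment 6 (324.8° to 360°, cycloidal, h = -11): β = 338.4 − 324.8 = 13.6°, B = 35.2°; Δs = -11·(0.3864 − sin(2π·0.3864)/(2π)) = -3.1035; s = 11.0000 − 3.1035 = 7.8965
θ=99.1°: R = R0 + s = 25 + 13.0846 = 38.0846
θ=313.6°: R = R0 + s = 25 + 9.4423 = 34.4423
θ=338.4°: R = R0 + s = 25 + 7.8965 = 32.8965

θ=99.1°: 38.0846
θ=313.6°: 34.4423
θ=338.4°: 32.8965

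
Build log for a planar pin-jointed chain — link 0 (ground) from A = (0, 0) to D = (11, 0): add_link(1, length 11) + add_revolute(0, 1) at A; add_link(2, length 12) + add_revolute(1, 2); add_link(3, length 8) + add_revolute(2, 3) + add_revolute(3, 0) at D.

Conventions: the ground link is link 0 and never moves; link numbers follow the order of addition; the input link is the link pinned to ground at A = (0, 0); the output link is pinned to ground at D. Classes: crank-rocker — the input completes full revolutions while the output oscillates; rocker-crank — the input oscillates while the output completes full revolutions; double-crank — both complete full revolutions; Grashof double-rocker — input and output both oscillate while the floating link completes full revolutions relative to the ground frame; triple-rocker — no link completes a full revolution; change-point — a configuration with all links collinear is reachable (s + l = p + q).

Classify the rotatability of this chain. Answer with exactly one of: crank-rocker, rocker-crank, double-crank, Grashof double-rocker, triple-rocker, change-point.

lengths: ground=11, input=11, coupler=12, output=8
sorted: s=8 (shortest), l=12 (longest), p+q=22
s + l = 20 vs p + q = 22
s + l < p + q (Grashof) with shortest = output link → rocker-crank

rocker-crank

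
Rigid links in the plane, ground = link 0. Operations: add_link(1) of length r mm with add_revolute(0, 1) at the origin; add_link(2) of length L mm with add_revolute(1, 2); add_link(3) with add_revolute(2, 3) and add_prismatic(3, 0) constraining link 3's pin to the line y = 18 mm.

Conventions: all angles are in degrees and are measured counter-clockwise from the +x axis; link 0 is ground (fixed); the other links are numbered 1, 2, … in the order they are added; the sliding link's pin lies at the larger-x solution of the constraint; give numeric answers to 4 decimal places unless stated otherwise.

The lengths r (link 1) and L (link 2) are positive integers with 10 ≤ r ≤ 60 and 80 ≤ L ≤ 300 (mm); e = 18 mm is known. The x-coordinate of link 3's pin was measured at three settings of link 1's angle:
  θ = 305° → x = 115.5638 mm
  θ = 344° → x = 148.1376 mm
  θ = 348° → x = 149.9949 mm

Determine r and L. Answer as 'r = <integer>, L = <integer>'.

constraint per measurement: (x − r cos θ)² + (r sin θ − e)² = L²
subtracting the θ₁ and θ₂ equations cancels the r² and L² terms:
r = (x₁² − x₂²) / (2[(x₁cos θ₁ + e sin θ₁) − (x₂cos θ₂ + e sin θ₂)]) = 50.0000 → r = 50
L² = (x₁ − r cos θ₁)² + (r sin θ₁ − e)² = 11024.9983 → L = 105.0000 → L = 105
check at θ₃=348°: x = 149.9949 (printed 149.9949) ✓

r = 50, L = 105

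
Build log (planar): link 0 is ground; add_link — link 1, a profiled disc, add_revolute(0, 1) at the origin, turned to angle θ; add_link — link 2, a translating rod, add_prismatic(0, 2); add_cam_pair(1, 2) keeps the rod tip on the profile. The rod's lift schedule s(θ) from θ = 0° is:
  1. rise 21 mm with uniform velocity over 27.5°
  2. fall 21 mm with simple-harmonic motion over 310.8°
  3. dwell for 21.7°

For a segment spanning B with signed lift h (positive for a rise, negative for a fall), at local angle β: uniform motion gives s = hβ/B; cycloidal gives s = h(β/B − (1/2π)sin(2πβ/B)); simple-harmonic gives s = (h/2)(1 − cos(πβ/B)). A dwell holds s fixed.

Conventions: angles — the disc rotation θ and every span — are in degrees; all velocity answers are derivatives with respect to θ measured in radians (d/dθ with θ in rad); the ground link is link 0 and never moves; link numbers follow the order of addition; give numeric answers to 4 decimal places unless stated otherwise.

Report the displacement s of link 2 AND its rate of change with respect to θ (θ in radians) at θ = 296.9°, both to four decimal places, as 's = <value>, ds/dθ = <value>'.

seg 1 [0°–27.5°] uniform, h=21: full span → s += 21 → s = 21.0000
seg 2 [27.5°–338.3°] simple-harmonic, h=-21: θ=296.9° here. β=269.4, B=310.8. -21/2·(1 − cos(π·0.8668)) = -20.0940 → s = 0.9060
velocity in seg [27.5°–338.3°] (simple-harmonic), θ in radians: β = 269.4° = 4.7019 rad, B = 310.8° = 5.4245 rad; ds/dθ = (πh/(2B)) sin(πβ/B) = (π·(-21)/(2·5.4245)) sin(π·0.8668) = -2.471152 mm/rad

s = 0.9060, ds/dθ = -2.4712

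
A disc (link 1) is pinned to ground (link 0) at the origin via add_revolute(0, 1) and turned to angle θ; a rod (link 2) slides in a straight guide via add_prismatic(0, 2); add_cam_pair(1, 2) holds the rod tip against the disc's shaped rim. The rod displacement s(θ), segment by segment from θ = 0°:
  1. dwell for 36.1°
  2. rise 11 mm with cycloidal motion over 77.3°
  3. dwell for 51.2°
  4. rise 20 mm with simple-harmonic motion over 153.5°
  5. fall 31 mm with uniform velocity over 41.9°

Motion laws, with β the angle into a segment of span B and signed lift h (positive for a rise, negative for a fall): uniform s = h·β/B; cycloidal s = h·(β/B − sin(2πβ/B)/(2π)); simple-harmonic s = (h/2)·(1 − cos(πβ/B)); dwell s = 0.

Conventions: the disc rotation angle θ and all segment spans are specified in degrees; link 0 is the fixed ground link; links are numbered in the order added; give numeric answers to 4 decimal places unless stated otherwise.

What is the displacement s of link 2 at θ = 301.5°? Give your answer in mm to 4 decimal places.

segment 1 (0° to 36.1°, dwell): s unchanged at 0.0000
segment 2 (36.1° to 113.4°, cycloidal, h = 11) is passed completely: s = 0.0000 + (11) = 11.0000
segment 3 (113.4° to 164.6°, dwell): s unchanged at 11.0000
θ = 301.5° falls in segment 4 (164.6° to 318.1°, simple-harmonic, h = 20): β = 301.5 − 164.6 = 136.9°, B = 153.5°; Δs = 20/2·(1 − cos(π·0.8919)) = 19.4284; s = 11.0000 + 19.4284 = 30.4284

30.4284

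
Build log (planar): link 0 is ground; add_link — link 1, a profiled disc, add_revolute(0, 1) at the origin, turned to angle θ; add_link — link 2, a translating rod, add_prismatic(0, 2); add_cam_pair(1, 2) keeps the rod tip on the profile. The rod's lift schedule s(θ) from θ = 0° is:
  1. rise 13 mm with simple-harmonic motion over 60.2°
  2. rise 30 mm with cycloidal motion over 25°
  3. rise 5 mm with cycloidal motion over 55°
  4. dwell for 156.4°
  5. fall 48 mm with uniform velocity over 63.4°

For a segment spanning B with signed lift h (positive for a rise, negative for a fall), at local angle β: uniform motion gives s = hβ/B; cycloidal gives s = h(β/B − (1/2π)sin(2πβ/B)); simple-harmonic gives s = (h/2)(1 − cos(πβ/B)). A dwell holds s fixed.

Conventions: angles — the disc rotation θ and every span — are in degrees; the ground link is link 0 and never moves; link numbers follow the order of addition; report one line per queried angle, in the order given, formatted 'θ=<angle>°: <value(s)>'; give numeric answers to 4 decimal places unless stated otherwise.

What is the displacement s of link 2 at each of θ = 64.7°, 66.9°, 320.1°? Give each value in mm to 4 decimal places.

seg 1 [0°–60.2°] simple-harmonic, h=13: full span → s += 13 → s = 13.0000
seg 2 [60.2°–85.2°] cycloidal, h=30: θ=64.7° here. β=4.5, B=25. 30·(0.1800 − sin(2π·0.1800)/(2π)) = 1.0798 → s = 14.0798
seg 2 [60.2°–85.2°] cycloidal, h=30: θ=66.9° here. β=6.7, B=25. 30·(0.2680 − sin(2π·0.2680)/(2π)) = 3.2959 → s = 16.2959
seg 2 [60.2°–85.2°] cycloidal, h=30: full span → s += 30 → s = 43.0000
seg 3 [85.2°–140.2°] cycloidal, h=5: full span → s += 5 → s = 48.0000
seg 4 [140.2°–296.6°] dwell: s stays 48.0000
seg 5 [296.6°–360°] uniform, h=-48: θ=320.1° here. β=23.5, B=63.4. -48·23.5/63.4 = -17.7918 → s = 30.2082

θ=64.7°: 14.0798
θ=66.9°: 16.2959
θ=320.1°: 30.2082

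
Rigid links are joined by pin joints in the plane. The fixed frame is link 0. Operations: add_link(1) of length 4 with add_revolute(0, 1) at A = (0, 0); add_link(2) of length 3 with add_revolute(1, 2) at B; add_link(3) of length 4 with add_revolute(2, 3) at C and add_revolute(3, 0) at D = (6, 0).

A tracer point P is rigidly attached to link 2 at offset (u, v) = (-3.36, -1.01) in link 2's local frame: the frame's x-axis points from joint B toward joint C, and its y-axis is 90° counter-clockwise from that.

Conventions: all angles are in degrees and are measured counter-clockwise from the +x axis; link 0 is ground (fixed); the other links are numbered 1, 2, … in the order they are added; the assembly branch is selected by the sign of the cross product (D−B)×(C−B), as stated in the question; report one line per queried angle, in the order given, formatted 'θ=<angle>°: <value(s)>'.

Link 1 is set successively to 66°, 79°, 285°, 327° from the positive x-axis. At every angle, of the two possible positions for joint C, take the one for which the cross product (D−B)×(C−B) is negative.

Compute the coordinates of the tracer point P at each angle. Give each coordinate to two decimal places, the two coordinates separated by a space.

A=(0,0), D=(6.00,0)
θ=66°: B = A + 4.00·(cos66°, sin66°) = (1.6269, 3.6542)
θ=66°: |BD| = 5.6988
θ=66°: circle(B,3.00) ∩ circle(D,4.00): a=2.2353, h=2.0009
θ=66°:   candidates: C₊=(4.6252,3.7563) cross=11.403; C₋=(2.0592,0.6855) cross=-11.403
θ=66°:   branch - wants cross < 0 → take C=(2.0592,0.6855) (cross=-11.403)
θ=66°: ex = (C−B)/|BC| = (0.1441,-0.9896); ey = (0.9896,0.1441)
θ=66°: P = B + -3.36·ex + -1.01·ey = (0.1434,6.8336)
θ=79°: B = A + 4.00·(cos79°, sin79°) = (0.7632, 3.9265)
θ=79°: |BD| = 6.5453
θ=79°: circle(B,3.00) ∩ circle(D,4.00): a=2.7379, h=1.2263
θ=79°:   candidates: C₊=(3.6894,3.2652) cross=8.026; C₋=(2.2181,1.3029) cross=-8.026
θ=79°:   branch - wants cross < 0 → take C=(2.2181,1.3029) (cross=-8.026)
θ=79°: ex = (C−B)/|BC| = (0.4850,-0.8745); ey = (0.8745,0.4850)
θ=79°: P = B + -3.36·ex + -1.01·ey = (-1.7495,6.3751)
θ=285°: B = A + 4.00·(cos285°, sin285°) = (1.0353, -3.8637)
θ=285°: |BD| = 6.2910
θ=285°: circle(B,3.00) ∩ circle(D,4.00): a=2.5891, h=1.5154
θ=285°:   candidates: C₊=(2.1479,-1.0777) cross=9.533; C₋=(4.0093,-3.4694) cross=-9.533
θ=285°:   branch - wants cross < 0 → take C=(4.0093,-3.4694) (cross=-9.533)
θ=285°: ex = (C−B)/|BC| = (0.9913,0.1314); ey = (-0.1314,0.9913)
θ=285°: P = B + -3.36·ex + -1.01·ey = (-2.1628,-5.3065)
θ=327°: B = A + 4.00·(cos327°, sin327°) = (3.3547, -2.1786)
θ=327°: |BD| = 3.4269
θ=327°: circle(B,3.00) ∩ circle(D,4.00): a=0.6921, h=2.9191
θ=327°:   candidates: C₊=(2.0333,0.5147) cross=10.003; C₋=(5.7447,-3.9918) cross=-10.003
θ=327°:   branch - wants cross < 0 → take C=(5.7447,-3.9918) (cross=-10.003)
θ=327°: ex = (C−B)/|BC| = (0.7967,-0.6044); ey = (0.6044,0.7967)
θ=327°: P = B + -3.36·ex + -1.01·ey = (0.0674,-0.9523)

θ=66°: 0.14 6.83
θ=79°: -1.75 6.38
θ=285°: -2.16 -5.31
θ=327°: 0.07 -0.95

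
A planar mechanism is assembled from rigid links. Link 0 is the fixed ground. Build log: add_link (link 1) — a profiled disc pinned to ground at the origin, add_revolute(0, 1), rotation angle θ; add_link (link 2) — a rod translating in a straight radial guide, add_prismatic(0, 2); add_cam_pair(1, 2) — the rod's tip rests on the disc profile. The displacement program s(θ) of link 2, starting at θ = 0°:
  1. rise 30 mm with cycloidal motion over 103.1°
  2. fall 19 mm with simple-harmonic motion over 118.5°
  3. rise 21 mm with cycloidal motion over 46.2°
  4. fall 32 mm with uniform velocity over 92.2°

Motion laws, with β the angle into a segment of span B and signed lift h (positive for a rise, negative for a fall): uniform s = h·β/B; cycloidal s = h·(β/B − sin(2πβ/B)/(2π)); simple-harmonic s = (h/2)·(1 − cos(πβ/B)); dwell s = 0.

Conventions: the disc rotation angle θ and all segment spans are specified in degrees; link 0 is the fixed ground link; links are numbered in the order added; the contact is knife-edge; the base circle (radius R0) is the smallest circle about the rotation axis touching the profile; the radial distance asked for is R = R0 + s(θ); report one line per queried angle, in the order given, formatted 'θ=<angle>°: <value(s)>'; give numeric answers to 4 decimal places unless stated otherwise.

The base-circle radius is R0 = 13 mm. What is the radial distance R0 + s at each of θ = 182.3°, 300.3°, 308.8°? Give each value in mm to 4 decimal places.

seg 1 [0°–103.1°] cycloidal, h=30: full span → s += 30 → s = 30.0000
seg 2 [103.1°–221.6°] simple-harmonic, h=-19: θ=182.3° here. β=79.2, B=118.5. -19/2·(1 − cos(π·0.6684)) = -14.2936 → s = 15.7064
seg 2 [103.1°–221.6°] simple-harmonic, h=-19: full span → s += -19 → s = 11.0000
seg 3 [221.6°–267.8°] cycloidal, h=21: full span → s += 21 → s = 32.0000
seg 4 [267.8°–360°] uniform, h=-32: θ=300.3° here. β=32.5, B=92.2. -32·32.5/92.2 = -11.2798 → s = 20.7202
seg 4 [267.8°–360°] uniform, h=-32: θ=308.8° here. β=41, B=92.2. -32·41/92.2 = -14.2299 → s = 17.7701
θ=182.3°: R = R0 + s = 13 + 15.7064 = 28.7064
θ=300.3°: R = R0 + s = 13 + 20.7202 = 33.7202
θ=308.8°: R = R0 + s = 13 + 17.7701 = 30.7701

θ=182.3°: 28.7064
θ=300.3°: 33.7202
θ=308.8°: 30.7701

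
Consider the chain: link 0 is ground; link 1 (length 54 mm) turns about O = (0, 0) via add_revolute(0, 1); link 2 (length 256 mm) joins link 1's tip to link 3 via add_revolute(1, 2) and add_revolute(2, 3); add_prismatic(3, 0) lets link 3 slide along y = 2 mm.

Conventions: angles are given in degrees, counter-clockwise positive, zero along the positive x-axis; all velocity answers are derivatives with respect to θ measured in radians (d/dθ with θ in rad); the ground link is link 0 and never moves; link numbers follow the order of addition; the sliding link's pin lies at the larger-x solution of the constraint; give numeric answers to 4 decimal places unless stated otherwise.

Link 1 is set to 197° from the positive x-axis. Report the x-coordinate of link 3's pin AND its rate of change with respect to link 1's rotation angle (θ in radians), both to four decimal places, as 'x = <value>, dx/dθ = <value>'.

geometry: r = 54 mm, L = 256 mm, e = 2 mm
crank pin P = (r cos θ, r sin θ) = (-51.640457, -15.788072)
h = r sin θ − e = -15.788072 − 2 = -17.788072
x = r cos θ + √(L² − h²) = -51.640457 + 255.381253 = 203.740796
dx/dθ = −r sin θ − h·r cos θ/√(L² − h²) (θ in radians; h = -17.788072) = 12.191159

x = 203.7408, dx/dθ = 12.1912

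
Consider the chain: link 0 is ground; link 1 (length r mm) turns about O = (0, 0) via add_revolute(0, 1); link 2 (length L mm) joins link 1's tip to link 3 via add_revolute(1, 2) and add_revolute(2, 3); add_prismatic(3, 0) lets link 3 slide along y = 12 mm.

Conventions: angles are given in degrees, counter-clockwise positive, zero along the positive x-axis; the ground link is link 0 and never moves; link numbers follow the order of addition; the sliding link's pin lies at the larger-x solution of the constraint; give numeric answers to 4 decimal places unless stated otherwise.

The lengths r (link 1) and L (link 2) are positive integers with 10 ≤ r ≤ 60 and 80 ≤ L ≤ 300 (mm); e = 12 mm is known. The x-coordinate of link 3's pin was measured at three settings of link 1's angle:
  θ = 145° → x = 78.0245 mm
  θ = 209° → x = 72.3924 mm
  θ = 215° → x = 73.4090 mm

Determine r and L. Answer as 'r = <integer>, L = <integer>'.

constraint per measurement: (x − r cos θ)² + (r sin θ − e)² = L²
subtracting the θ₁ and θ₂ equations cancels the r² and L² terms:
r = (x₁² − x₂²) / (2[(x₁cos θ₁ + e sin θ₁) − (x₂cos θ₂ + e sin θ₂)]) = 34.9994 → r = 35
L² = (x₁ − r cos θ₁)² + (r sin θ₁ − e)² = 11448.9934 → L = 107.0000 → L = 107
check at θ₃=215°: x = 73.4090 (printed 73.4090) ✓

r = 35, L = 107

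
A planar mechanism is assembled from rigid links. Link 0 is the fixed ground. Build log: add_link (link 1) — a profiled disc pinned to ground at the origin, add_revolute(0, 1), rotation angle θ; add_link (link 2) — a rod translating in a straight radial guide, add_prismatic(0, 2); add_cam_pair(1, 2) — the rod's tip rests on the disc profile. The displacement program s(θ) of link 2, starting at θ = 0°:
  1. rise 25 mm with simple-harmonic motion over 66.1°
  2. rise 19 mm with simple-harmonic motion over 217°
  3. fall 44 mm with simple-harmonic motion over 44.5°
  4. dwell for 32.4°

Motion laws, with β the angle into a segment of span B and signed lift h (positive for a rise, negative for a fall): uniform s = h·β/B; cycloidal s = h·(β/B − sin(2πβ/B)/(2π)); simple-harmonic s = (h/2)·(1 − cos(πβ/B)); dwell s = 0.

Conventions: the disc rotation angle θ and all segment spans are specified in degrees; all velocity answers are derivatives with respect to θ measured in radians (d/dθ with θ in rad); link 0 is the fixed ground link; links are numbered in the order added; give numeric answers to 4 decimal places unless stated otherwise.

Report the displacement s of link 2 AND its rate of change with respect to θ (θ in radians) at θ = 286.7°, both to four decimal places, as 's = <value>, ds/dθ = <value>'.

seg 1 [0°–66.1°] simple-harmonic, h=25: full span → s += 25 → s = 25.0000
seg 2 [66.1°–283.1°] simple-harmonic, h=19: full span → s += 19 → s = 44.0000
seg 3 [283.1°–327.6°] simple-harmonic, h=-44: θ=286.7° here. β=3.6, B=44.5. -44/2·(1 − cos(π·0.0809)) = -0.7067 → s = 43.2933
velocity in seg [283.1°–327.6°] (simple-harmonic), θ in radians: β = 3.6° = 0.0628 rad, B = 44.5° = 0.7767 rad; ds/dθ = (πh/(2B)) sin(πβ/B) = (π·(-44)/(2·0.7767)) sin(π·0.0809) = -22.373918 mm/rad

s = 43.2933, ds/dθ = -22.3739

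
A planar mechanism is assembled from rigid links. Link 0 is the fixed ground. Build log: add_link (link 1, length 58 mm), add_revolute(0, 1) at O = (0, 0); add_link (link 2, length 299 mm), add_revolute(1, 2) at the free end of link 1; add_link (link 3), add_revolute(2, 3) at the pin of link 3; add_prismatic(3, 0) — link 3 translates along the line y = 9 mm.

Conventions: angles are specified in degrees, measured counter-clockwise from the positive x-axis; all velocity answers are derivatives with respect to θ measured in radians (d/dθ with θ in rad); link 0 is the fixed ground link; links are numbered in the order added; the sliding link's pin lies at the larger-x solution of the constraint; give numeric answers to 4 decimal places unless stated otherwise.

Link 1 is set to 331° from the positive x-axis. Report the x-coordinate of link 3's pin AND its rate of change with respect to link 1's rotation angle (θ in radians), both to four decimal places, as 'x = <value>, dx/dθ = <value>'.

geometry: r = 58 mm, L = 299 mm, e = 9 mm
crank pin P = (r cos θ, r sin θ) = (50.727943, -28.118958)
h = r sin θ − e = -28.118958 − 9 = -37.118958
x = r cos θ + √(L² − h²) = 50.727943 + 296.687012 = 347.414955
dx/dθ = −r sin θ − h·r cos θ/√(L² − h²) (θ in radians; h = -37.118958) = 34.465607

x = 347.4150, dx/dθ = 34.4656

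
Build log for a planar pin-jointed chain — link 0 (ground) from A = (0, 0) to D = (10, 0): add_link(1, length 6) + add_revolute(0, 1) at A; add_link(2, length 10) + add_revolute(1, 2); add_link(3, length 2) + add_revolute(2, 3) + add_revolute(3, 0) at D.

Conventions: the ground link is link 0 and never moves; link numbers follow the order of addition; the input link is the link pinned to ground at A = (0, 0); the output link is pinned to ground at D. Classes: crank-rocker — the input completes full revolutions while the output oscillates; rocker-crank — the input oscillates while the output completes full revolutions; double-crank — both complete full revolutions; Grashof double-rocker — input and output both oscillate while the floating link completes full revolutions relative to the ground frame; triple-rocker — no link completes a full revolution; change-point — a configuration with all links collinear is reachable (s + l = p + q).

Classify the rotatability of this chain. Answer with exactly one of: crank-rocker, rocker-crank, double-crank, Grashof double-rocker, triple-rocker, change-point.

lengths: ground=10, input=6, coupler=10, output=2
sorted: s=2 (shortest), l=10 (longest), p+q=16
s + l = 12 vs p + q = 16
s + l < p + q (Grashof) with shortest = output link → rocker-crank

rocker-crank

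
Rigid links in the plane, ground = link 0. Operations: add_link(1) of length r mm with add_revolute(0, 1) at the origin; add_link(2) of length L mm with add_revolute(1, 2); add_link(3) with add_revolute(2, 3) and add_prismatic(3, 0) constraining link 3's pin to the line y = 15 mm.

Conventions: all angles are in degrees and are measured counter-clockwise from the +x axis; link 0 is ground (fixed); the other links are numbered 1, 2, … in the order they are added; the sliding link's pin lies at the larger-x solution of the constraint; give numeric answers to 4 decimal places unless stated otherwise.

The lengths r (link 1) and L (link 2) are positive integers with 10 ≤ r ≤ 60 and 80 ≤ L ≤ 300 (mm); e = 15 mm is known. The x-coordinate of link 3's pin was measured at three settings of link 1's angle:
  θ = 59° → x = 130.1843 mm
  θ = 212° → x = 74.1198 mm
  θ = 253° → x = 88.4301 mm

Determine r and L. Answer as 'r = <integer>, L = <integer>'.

constraint per measurement: (x − r cos θ)² + (r sin θ − e)² = L²
subtracting the θ₁ and θ₂ equations cancels the r² and L² terms:
r = (x₁² − x₂²) / (2[(x₁cos θ₁ + e sin θ₁) − (x₂cos θ₂ + e sin θ₂)]) = 38.0000 → r = 38
L² = (x₁ − r cos θ₁)² + (r sin θ₁ − e)² = 12543.9910 → L = 112.0000 → L = 112
check at θ₃=253°: x = 88.4301 (printed 88.4301) ✓

r = 38, L = 112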